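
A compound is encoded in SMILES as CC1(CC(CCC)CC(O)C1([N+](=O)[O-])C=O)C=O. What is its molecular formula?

C12H19NO5

Heavy atoms from the SMILES: 12 C, 1 N, 5 O.
Implicit hydrogens by atom environment:
  4 × C: 2 H each → 8
  4 × C: 1 H each → 4
  3 × O: no H
  2 × C: 3 H each → 6
  2 × C: no H
  1 × N (charge +1): no H
  1 × O: 1 H
  1 × O (charge -1): no H
  Total hydrogens = 19.
Molecular formula: C12H19NO5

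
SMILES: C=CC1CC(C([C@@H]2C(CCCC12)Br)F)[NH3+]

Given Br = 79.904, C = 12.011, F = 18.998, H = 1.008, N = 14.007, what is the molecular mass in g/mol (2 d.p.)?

Molecular formula: C12H20BrFN+.
M = 1×79.904 + 12×12.011 + 1×18.998 + 20×1.008 + 1×14.007 = 277.20 g/mol.

277.20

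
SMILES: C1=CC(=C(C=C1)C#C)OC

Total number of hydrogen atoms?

Hydrogens are implicit in SMILES; fill each atom to its normal valence:
  4 × C (aromatic): 1 H each → 4
  2 × C (aromatic): no H
  1 × C: 3 H
  1 × C: 1 H
  1 × C: no H
  1 × O: no H
  Total hydrogens = 8.

8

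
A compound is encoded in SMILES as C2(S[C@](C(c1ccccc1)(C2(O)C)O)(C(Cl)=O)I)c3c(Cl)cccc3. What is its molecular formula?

C18H15Cl2IO3S

Heavy atoms from the SMILES: 18 C, 2 Cl, 1 I, 3 O, 1 S.
Implicit hydrogens by atom environment:
  9 × C (aromatic): 1 H each → 9
  4 × C: no H
  3 × C (aromatic): no H
  2 × Cl: no H
  2 × O: 1 H each → 2
  1 × C: 3 H
  1 × C: 1 H
  1 × I: no H
  1 × O: no H
  1 × S: no H
  Total hydrogens = 15.
Molecular formula: C18H15Cl2IO3S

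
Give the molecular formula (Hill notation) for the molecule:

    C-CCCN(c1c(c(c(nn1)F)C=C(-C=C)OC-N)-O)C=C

Heavy atoms from the SMILES: 15 C, 1 F, 4 N, 2 O.
Implicit hydrogens by atom environment:
  6 × C: 2 H each → 12
  4 × C (aromatic): no H
  3 × C: 1 H each → 3
  2 × N (aromatic): no H
  1 × C: 3 H
  1 × C: no H
  1 × F: no H
  1 × N: 2 H
  1 × N: no H
  1 × O: 1 H
  1 × O: no H
  Total hydrogens = 21.
Molecular formula: C15H21FN4O2

C15H21FN4O2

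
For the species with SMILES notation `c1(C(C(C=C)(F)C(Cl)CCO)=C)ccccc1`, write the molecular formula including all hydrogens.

Heavy atoms from the SMILES: 14 C, 1 Cl, 1 F, 1 O.
Implicit hydrogens by atom environment:
  5 × C (aromatic): 1 H each → 5
  4 × C: 2 H each → 8
  2 × C: 1 H each → 2
  2 × C: no H
  1 × C (aromatic): no H
  1 × Cl: no H
  1 × F: no H
  1 × O: 1 H
  Total hydrogens = 16.
Molecular formula: C14H16ClFO

C14H16ClFO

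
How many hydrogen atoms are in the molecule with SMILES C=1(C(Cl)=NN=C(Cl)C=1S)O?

Hydrogens are implicit in SMILES; fill each atom to its normal valence:
  4 × C (aromatic): no H
  2 × Cl: no H
  2 × N (aromatic): no H
  1 × O: 1 H
  1 × S: 1 H
  Total hydrogens = 2.

2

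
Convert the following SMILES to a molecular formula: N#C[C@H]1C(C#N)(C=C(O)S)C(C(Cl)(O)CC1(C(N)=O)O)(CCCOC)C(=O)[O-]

C16H19ClN3O7S-

Heavy atoms from the SMILES: 16 C, 1 Cl, 3 N, 7 O, 1 S.
Implicit hydrogens by atom environment:
  9 × C: no H
  4 × C: 2 H each → 8
  3 × O: 1 H each → 3
  3 × O: no H
  2 × C: 1 H each → 2
  2 × N: no H
  1 × C: 3 H
  1 × Cl: no H
  1 × N: 2 H
  1 × O (charge -1): no H
  1 × S: 1 H
  Total hydrogens = 19.
Net charge -1.
Molecular formula: C16H19ClN3O7S-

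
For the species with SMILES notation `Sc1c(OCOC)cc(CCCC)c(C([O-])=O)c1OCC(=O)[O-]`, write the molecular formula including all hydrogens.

[C15H18O7S]2-

Heavy atoms from the SMILES: 15 C, 7 O, 1 S.
Implicit hydrogens by atom environment:
  5 × C: 2 H each → 10
  5 × C (aromatic): no H
  5 × O: no H
  2 × C: 3 H each → 6
  2 × C: no H
  2 × O (charge -1): no H
  1 × C (aromatic): 1 H
  1 × S: 1 H
  Total hydrogens = 18.
Net charge -2.
Molecular formula: [C15H18O7S]2-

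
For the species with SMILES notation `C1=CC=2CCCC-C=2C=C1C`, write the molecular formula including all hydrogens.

C11H14

Heavy atoms from the SMILES: 11 C.
Implicit hydrogens by atom environment:
  4 × C: 2 H each → 8
  3 × C (aromatic): 1 H each → 3
  3 × C (aromatic): no H
  1 × C: 3 H
  Total hydrogens = 14.
Molecular formula: C11H14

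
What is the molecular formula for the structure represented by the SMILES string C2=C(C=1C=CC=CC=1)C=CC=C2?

C12H10

Heavy atoms from the SMILES: 12 C.
Implicit hydrogens by atom environment:
  10 × C (aromatic): 1 H each → 10
  2 × C (aromatic): no H
  Total hydrogens = 10.
Molecular formula: C12H10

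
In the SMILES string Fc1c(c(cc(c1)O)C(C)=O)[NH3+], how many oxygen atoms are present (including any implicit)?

2

The symbol for oxygen appears 2 times in the SMILES.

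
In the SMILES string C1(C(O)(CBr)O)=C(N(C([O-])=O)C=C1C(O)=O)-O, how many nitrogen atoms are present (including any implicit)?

The symbol for nitrogen appears 1 time in the SMILES.

1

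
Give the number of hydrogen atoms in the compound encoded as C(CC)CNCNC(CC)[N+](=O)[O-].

19

Hydrogens are implicit in SMILES; fill each atom to its normal valence:
  5 × C: 2 H each → 10
  2 × C: 3 H each → 6
  2 × N: 1 H each → 2
  1 × C: 1 H
  1 × N (charge +1): no H
  1 × O: no H
  1 × O (charge -1): no H
  Total hydrogens = 19.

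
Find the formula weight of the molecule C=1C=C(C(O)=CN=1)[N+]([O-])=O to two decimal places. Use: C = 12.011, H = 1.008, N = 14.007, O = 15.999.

140.10

Molecular formula: C5H4N2O3.
M = 5×12.011 + 4×1.008 + 2×14.007 + 3×15.999 = 140.10 g/mol.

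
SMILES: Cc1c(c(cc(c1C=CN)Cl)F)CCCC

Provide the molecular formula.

Heavy atoms from the SMILES: 13 C, 1 Cl, 1 F, 1 N.
Implicit hydrogens by atom environment:
  5 × C (aromatic): no H
  3 × C: 2 H each → 6
  2 × C: 3 H each → 6
  2 × C: 1 H each → 2
  1 × C (aromatic): 1 H
  1 × Cl: no H
  1 × F: no H
  1 × N: 2 H
  Total hydrogens = 17.
Molecular formula: C13H17ClFN

C13H17ClFN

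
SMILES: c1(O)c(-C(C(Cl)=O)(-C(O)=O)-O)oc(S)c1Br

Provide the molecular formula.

Heavy atoms from the SMILES: 1 Br, 7 C, 1 Cl, 6 O, 1 S.
Implicit hydrogens by atom environment:
  4 × C (aromatic): no H
  3 × C: no H
  3 × O: 1 H each → 3
  2 × O: no H
  1 × Br: no H
  1 × Cl: no H
  1 × O (aromatic): no H
  1 × S: 1 H
  Total hydrogens = 4.
Molecular formula: C7H4BrClO6S

C7H4BrClO6S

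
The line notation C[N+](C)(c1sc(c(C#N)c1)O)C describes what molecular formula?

Heavy atoms from the SMILES: 8 C, 2 N, 1 O, 1 S.
Implicit hydrogens by atom environment:
  3 × C: 3 H each → 9
  3 × C (aromatic): no H
  1 × C (aromatic): 1 H
  1 × C: no H
  1 × N: no H
  1 × N (charge +1): no H
  1 × O: 1 H
  1 × S (aromatic): no H
  Total hydrogens = 11.
Net charge +1.
Molecular formula: C8H11N2OS+

C8H11N2OS+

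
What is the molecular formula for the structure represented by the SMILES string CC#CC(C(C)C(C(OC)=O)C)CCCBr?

Heavy atoms from the SMILES: 1 Br, 13 C, 2 O.
Implicit hydrogens by atom environment:
  4 × C: 3 H each → 12
  3 × C: 2 H each → 6
  3 × C: 1 H each → 3
  3 × C: no H
  2 × O: no H
  1 × Br: no H
  Total hydrogens = 21.
Molecular formula: C13H21BrO2

C13H21BrO2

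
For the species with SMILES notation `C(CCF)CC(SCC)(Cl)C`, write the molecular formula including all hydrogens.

C8H16ClFS

Heavy atoms from the SMILES: 8 C, 1 Cl, 1 F, 1 S.
Implicit hydrogens by atom environment:
  5 × C: 2 H each → 10
  2 × C: 3 H each → 6
  1 × C: no H
  1 × Cl: no H
  1 × F: no H
  1 × S: no H
  Total hydrogens = 16.
Molecular formula: C8H16ClFS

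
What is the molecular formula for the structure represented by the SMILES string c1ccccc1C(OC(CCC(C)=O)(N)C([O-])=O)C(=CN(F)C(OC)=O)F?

Heavy atoms from the SMILES: 17 C, 2 F, 2 N, 6 O.
Implicit hydrogens by atom environment:
  5 × C (aromatic): 1 H each → 5
  5 × C: no H
  5 × O: no H
  2 × C: 3 H each → 6
  2 × C: 2 H each → 4
  2 × C: 1 H each → 2
  2 × F: no H
  1 × C (aromatic): no H
  1 × N: 2 H
  1 × N: no H
  1 × O (charge -1): no H
  Total hydrogens = 19.
Net charge -1.
Molecular formula: C17H19F2N2O6-

C17H19F2N2O6-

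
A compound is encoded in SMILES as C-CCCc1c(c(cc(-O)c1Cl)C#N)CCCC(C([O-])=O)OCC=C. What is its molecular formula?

Heavy atoms from the SMILES: 19 C, 1 Cl, 1 N, 4 O.
Implicit hydrogens by atom environment:
  8 × C: 2 H each → 16
  5 × C (aromatic): no H
  2 × C: 1 H each → 2
  2 × C: no H
  2 × O: no H
  1 × C: 3 H
  1 × C (aromatic): 1 H
  1 × Cl: no H
  1 × N: no H
  1 × O: 1 H
  1 × O (charge -1): no H
  Total hydrogens = 23.
Net charge -1.
Molecular formula: C19H23ClNO4-

C19H23ClNO4-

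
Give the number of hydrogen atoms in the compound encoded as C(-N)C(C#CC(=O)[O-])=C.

6

Hydrogens are implicit in SMILES; fill each atom to its normal valence:
  4 × C: no H
  2 × C: 2 H each → 4
  1 × N: 2 H
  1 × O: no H
  1 × O (charge -1): no H
  Total hydrogens = 6.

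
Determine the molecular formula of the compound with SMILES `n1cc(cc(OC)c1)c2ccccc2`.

C12H11NO

Heavy atoms from the SMILES: 12 C, 1 N, 1 O.
Implicit hydrogens by atom environment:
  8 × C (aromatic): 1 H each → 8
  3 × C (aromatic): no H
  1 × C: 3 H
  1 × N (aromatic): no H
  1 × O: no H
  Total hydrogens = 11.
Molecular formula: C12H11NO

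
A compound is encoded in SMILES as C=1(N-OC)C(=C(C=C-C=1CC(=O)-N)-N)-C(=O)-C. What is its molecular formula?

C11H15N3O3

Heavy atoms from the SMILES: 11 C, 3 N, 3 O.
Implicit hydrogens by atom environment:
  4 × C (aromatic): no H
  3 × O: no H
  2 × C: 3 H each → 6
  2 × C (aromatic): 1 H each → 2
  2 × C: no H
  2 × N: 2 H each → 4
  1 × C: 2 H
  1 × N: 1 H
  Total hydrogens = 15.
Molecular formula: C11H15N3O3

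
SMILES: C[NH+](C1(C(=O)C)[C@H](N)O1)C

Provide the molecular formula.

Heavy atoms from the SMILES: 6 C, 2 N, 2 O.
Implicit hydrogens by atom environment:
  3 × C: 3 H each → 9
  2 × C: no H
  2 × O: no H
  1 × C: 1 H
  1 × N: 2 H
  1 × N (charge +1): 1 H
  Total hydrogens = 13.
Net charge +1.
Molecular formula: C6H13N2O2+

C6H13N2O2+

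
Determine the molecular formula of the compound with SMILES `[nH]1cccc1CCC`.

Heavy atoms from the SMILES: 7 C, 1 N.
Implicit hydrogens by atom environment:
  3 × C (aromatic): 1 H each → 3
  2 × C: 2 H each → 4
  1 × C: 3 H
  1 × C (aromatic): no H
  1 × N (aromatic): 1 H
  Total hydrogens = 11.
Molecular formula: C7H11N

C7H11N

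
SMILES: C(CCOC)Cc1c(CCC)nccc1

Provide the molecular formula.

C13H21NO

Heavy atoms from the SMILES: 13 C, 1 N, 1 O.
Implicit hydrogens by atom environment:
  6 × C: 2 H each → 12
  3 × C (aromatic): 1 H each → 3
  2 × C: 3 H each → 6
  2 × C (aromatic): no H
  1 × N (aromatic): no H
  1 × O: no H
  Total hydrogens = 21.
Molecular formula: C13H21NO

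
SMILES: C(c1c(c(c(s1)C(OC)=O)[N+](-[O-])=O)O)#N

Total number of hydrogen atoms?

Hydrogens are implicit in SMILES; fill each atom to its normal valence:
  4 × C (aromatic): no H
  3 × O: no H
  2 × C: no H
  1 × C: 3 H
  1 × N: no H
  1 × N (charge +1): no H
  1 × O: 1 H
  1 × O (charge -1): no H
  1 × S (aromatic): no H
  Total hydrogens = 4.

4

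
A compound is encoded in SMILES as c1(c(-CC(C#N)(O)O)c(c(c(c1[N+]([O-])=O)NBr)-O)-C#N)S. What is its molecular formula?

C10H7BrN4O5S

Heavy atoms from the SMILES: 1 Br, 10 C, 4 N, 5 O, 1 S.
Implicit hydrogens by atom environment:
  6 × C (aromatic): no H
  3 × C: no H
  3 × O: 1 H each → 3
  2 × N: no H
  1 × Br: no H
  1 × C: 2 H
  1 × N: 1 H
  1 × N (charge +1): no H
  1 × O: no H
  1 × O (charge -1): no H
  1 × S: 1 H
  Total hydrogens = 7.
Molecular formula: C10H7BrN4O5S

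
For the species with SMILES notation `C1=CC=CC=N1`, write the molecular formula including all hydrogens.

Heavy atoms from the SMILES: 5 C, 1 N.
Implicit hydrogens by atom environment:
  5 × C (aromatic): 1 H each → 5
  1 × N (aromatic): no H
  Total hydrogens = 5.
Molecular formula: C5H5N

C5H5N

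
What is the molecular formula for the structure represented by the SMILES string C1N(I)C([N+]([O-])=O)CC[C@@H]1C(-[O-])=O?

Heavy atoms from the SMILES: 6 C, 1 I, 2 N, 4 O.
Implicit hydrogens by atom environment:
  3 × C: 2 H each → 6
  2 × C: 1 H each → 2
  2 × O: no H
  2 × O (charge -1): no H
  1 × C: no H
  1 × I: no H
  1 × N: no H
  1 × N (charge +1): no H
  Total hydrogens = 8.
Net charge -1.
Molecular formula: C6H8IN2O4-

C6H8IN2O4-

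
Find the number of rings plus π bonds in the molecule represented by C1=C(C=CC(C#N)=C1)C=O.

7

Molecular formula from the SMILES: C8H5NO.
DoU = (2C + 2 + N − H − X)/2 = (2·8 + 2 + 1 − 5 − 0)/2 = 14/2 = 7.
(Structurally: 1 ring(s) + 6 π bond(s) = 7.)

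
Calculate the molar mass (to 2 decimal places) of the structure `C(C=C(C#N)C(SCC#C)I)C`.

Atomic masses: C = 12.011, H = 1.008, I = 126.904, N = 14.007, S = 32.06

291.15

Molecular formula: C9H10INS.
M = 9×12.011 + 10×1.008 + 1×126.904 + 1×14.007 + 1×32.06 = 291.15 g/mol.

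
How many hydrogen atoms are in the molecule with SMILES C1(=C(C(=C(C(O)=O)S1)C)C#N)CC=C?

9

Hydrogens are implicit in SMILES; fill each atom to its normal valence:
  4 × C (aromatic): no H
  2 × C: 2 H each → 4
  2 × C: no H
  1 × C: 3 H
  1 × C: 1 H
  1 × N: no H
  1 × O: 1 H
  1 × O: no H
  1 × S (aromatic): no H
  Total hydrogens = 9.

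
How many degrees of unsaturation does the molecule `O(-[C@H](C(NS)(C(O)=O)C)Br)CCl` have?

Molecular formula from the SMILES: C5H9BrClNO3S.
DoU = (2C + 2 + N − H − X)/2 = (2·5 + 2 + 1 − 9 − 2)/2 = 2/2 = 1.
(Structurally: 0 ring(s) + 1 π bond(s) = 1.)

1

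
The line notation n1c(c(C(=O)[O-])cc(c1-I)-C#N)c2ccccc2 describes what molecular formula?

C13H6IN2O2-

Heavy atoms from the SMILES: 13 C, 1 I, 2 N, 2 O.
Implicit hydrogens by atom environment:
  6 × C (aromatic): 1 H each → 6
  5 × C (aromatic): no H
  2 × C: no H
  1 × I: no H
  1 × N (aromatic): no H
  1 × N: no H
  1 × O: no H
  1 × O (charge -1): no H
  Total hydrogens = 6.
Net charge -1.
Molecular formula: C13H6IN2O2-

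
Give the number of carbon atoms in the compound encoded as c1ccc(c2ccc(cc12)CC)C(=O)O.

The symbol for carbon appears 13 times in the SMILES. Lowercase c denotes aromatic carbon and counts toward C.

13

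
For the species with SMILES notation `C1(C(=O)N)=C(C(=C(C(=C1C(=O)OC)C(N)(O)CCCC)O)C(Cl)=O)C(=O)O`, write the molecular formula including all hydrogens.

C16H19ClN2O8

Heavy atoms from the SMILES: 16 C, 1 Cl, 2 N, 8 O.
Implicit hydrogens by atom environment:
  6 × C (aromatic): no H
  5 × C: no H
  5 × O: no H
  3 × C: 2 H each → 6
  3 × O: 1 H each → 3
  2 × C: 3 H each → 6
  2 × N: 2 H each → 4
  1 × Cl: no H
  Total hydrogens = 19.
Molecular formula: C16H19ClN2O8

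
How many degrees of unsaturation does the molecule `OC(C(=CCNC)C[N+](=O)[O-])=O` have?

3

Molecular formula from the SMILES: C6H10N2O4.
DoU = (2C + 2 + N − H − X)/2 = (2·6 + 2 + 2 − 10 − 0)/2 = 6/2 = 3.
(Structurally: 0 ring(s) + 3 π bond(s) = 3.)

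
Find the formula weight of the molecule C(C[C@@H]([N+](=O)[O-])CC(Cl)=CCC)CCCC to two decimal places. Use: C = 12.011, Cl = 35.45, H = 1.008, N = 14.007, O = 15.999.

Molecular formula: C12H22ClNO2.
M = 12×12.011 + 1×35.45 + 22×1.008 + 1×14.007 + 2×15.999 = 247.76 g/mol.

247.76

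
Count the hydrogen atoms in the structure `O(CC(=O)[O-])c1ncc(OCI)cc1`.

Hydrogens are implicit in SMILES; fill each atom to its normal valence:
  3 × C (aromatic): 1 H each → 3
  3 × O: no H
  2 × C: 2 H each → 4
  2 × C (aromatic): no H
  1 × C: no H
  1 × I: no H
  1 × N (aromatic): no H
  1 × O (charge -1): no H
  Total hydrogens = 7.

7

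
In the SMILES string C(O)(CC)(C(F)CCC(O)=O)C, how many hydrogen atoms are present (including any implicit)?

15

Hydrogens are implicit in SMILES; fill each atom to its normal valence:
  3 × C: 2 H each → 6
  2 × C: 3 H each → 6
  2 × C: no H
  2 × O: 1 H each → 2
  1 × C: 1 H
  1 × F: no H
  1 × O: no H
  Total hydrogens = 15.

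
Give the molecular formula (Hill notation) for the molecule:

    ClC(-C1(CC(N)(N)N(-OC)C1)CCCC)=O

Heavy atoms from the SMILES: 10 C, 1 Cl, 3 N, 2 O.
Implicit hydrogens by atom environment:
  5 × C: 2 H each → 10
  3 × C: no H
  2 × C: 3 H each → 6
  2 × N: 2 H each → 4
  2 × O: no H
  1 × Cl: no H
  1 × N: no H
  Total hydrogens = 20.
Molecular formula: C10H20ClN3O2

C10H20ClN3O2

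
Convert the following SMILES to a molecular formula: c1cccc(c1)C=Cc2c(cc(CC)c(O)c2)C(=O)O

C17H16O3

Heavy atoms from the SMILES: 17 C, 3 O.
Implicit hydrogens by atom environment:
  7 × C (aromatic): 1 H each → 7
  5 × C (aromatic): no H
  2 × C: 1 H each → 2
  2 × O: 1 H each → 2
  1 × C: 3 H
  1 × C: 2 H
  1 × C: no H
  1 × O: no H
  Total hydrogens = 16.
Molecular formula: C17H16O3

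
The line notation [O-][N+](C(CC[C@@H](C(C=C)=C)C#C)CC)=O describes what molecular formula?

Heavy atoms from the SMILES: 12 C, 1 N, 2 O.
Implicit hydrogens by atom environment:
  5 × C: 2 H each → 10
  4 × C: 1 H each → 4
  2 × C: no H
  1 × C: 3 H
  1 × N (charge +1): no H
  1 × O: no H
  1 × O (charge -1): no H
  Total hydrogens = 17.
Molecular formula: C12H17NO2

C12H17NO2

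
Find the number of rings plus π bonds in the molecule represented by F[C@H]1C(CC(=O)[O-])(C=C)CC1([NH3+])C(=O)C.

4

Molecular formula from the SMILES: C10H14FNO3.
DoU = (2C + 2 + N − H − X)/2 = (2·10 + 2 + 1 − 14 − 1)/2 = 8/2 = 4.
(Structurally: 1 ring(s) + 3 π bond(s) = 4.)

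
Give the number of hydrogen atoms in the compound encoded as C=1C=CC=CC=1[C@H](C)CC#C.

12

Hydrogens are implicit in SMILES; fill each atom to its normal valence:
  5 × C (aromatic): 1 H each → 5
  2 × C: 1 H each → 2
  1 × C: 3 H
  1 × C: 2 H
  1 × C (aromatic): no H
  1 × C: no H
  Total hydrogens = 12.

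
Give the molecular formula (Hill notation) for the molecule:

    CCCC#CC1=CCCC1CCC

Heavy atoms from the SMILES: 13 C.
Implicit hydrogens by atom environment:
  6 × C: 2 H each → 12
  3 × C: no H
  2 × C: 3 H each → 6
  2 × C: 1 H each → 2
  Total hydrogens = 20.
Molecular formula: C13H20

C13H20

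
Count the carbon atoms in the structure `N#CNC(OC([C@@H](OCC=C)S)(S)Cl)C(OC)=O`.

The symbol for carbon appears 9 times in the SMILES. (Cl is a single chlorine, not C + l.)

9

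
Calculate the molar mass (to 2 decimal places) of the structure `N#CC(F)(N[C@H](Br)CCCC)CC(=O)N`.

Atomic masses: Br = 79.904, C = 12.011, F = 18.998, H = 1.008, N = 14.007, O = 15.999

280.14

Molecular formula: C9H15BrFN3O.
M = 1×79.904 + 9×12.011 + 1×18.998 + 15×1.008 + 3×14.007 + 1×15.999 = 280.14 g/mol.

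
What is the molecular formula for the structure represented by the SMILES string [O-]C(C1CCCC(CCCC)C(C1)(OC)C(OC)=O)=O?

C15H25O5-

Heavy atoms from the SMILES: 15 C, 5 O.
Implicit hydrogens by atom environment:
  7 × C: 2 H each → 14
  4 × O: no H
  3 × C: 3 H each → 9
  3 × C: no H
  2 × C: 1 H each → 2
  1 × O (charge -1): no H
  Total hydrogens = 25.
Net charge -1.
Molecular formula: C15H25O5-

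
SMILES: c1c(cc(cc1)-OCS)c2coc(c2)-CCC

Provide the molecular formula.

C14H16O2S

Heavy atoms from the SMILES: 14 C, 2 O, 1 S.
Implicit hydrogens by atom environment:
  6 × C (aromatic): 1 H each → 6
  4 × C (aromatic): no H
  3 × C: 2 H each → 6
  1 × C: 3 H
  1 × O (aromatic): no H
  1 × O: no H
  1 × S: 1 H
  Total hydrogens = 16.
Molecular formula: C14H16O2S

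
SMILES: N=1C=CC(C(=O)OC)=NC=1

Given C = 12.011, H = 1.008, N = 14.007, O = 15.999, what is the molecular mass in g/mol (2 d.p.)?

Molecular formula: C6H6N2O2.
M = 6×12.011 + 6×1.008 + 2×14.007 + 2×15.999 = 138.13 g/mol.

138.13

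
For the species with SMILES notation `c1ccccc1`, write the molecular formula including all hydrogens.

C6H6

Heavy atoms from the SMILES: 6 C.
Implicit hydrogens by atom environment:
  6 × C (aromatic): 1 H each → 6
  Total hydrogens = 6.
Molecular formula: C6H6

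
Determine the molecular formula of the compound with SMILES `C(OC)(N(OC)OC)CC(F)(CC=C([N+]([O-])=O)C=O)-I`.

Heavy atoms from the SMILES: 10 C, 1 F, 1 I, 2 N, 6 O.
Implicit hydrogens by atom environment:
  5 × O: no H
  3 × C: 3 H each → 9
  3 × C: 1 H each → 3
  2 × C: 2 H each → 4
  2 × C: no H
  1 × F: no H
  1 × I: no H
  1 × N: no H
  1 × N (charge +1): no H
  1 × O (charge -1): no H
  Total hydrogens = 16.
Molecular formula: C10H16FIN2O6

C10H16FIN2O6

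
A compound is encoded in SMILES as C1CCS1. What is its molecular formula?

Heavy atoms from the SMILES: 3 C, 1 S.
Implicit hydrogens by atom environment:
  3 × C: 2 H each → 6
  1 × S: no H
  Total hydrogens = 6.
Molecular formula: C3H6S

C3H6S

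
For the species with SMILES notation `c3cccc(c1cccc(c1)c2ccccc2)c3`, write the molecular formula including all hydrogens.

C18H14

Heavy atoms from the SMILES: 18 C.
Implicit hydrogens by atom environment:
  14 × C (aromatic): 1 H each → 14
  4 × C (aromatic): no H
  Total hydrogens = 14.
Molecular formula: C18H14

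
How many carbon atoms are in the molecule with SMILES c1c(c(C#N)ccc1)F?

The symbol for carbon appears 7 times in the SMILES. Lowercase c denotes aromatic carbon and counts toward C.

7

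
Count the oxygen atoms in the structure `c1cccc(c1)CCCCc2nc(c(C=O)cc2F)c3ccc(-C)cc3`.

The symbol for oxygen appears 1 time in the SMILES.

1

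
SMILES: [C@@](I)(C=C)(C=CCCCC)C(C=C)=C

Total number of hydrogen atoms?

Hydrogens are implicit in SMILES; fill each atom to its normal valence:
  6 × C: 2 H each → 12
  4 × C: 1 H each → 4
  2 × C: no H
  1 × C: 3 H
  1 × I: no H
  Total hydrogens = 19.

19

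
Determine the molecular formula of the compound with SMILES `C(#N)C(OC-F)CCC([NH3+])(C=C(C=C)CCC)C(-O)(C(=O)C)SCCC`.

C19H32FN2O3S+

Heavy atoms from the SMILES: 19 C, 1 F, 2 N, 3 O, 1 S.
Implicit hydrogens by atom environment:
  8 × C: 2 H each → 16
  5 × C: no H
  3 × C: 3 H each → 9
  3 × C: 1 H each → 3
  2 × O: no H
  1 × F: no H
  1 × N (charge +1): 3 H
  1 × N: no H
  1 × O: 1 H
  1 × S: no H
  Total hydrogens = 32.
Net charge +1.
Molecular formula: C19H32FN2O3S+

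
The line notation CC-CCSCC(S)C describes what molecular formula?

Heavy atoms from the SMILES: 7 C, 2 S.
Implicit hydrogens by atom environment:
  4 × C: 2 H each → 8
  2 × C: 3 H each → 6
  1 × C: 1 H
  1 × S: 1 H
  1 × S: no H
  Total hydrogens = 16.
Molecular formula: C7H16S2

C7H16S2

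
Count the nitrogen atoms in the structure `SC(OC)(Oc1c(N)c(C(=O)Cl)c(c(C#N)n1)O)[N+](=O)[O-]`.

4

The symbol for nitrogen appears 4 times in the SMILES.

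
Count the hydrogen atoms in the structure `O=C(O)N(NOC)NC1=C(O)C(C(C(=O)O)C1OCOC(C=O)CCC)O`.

Hydrogens are implicit in SMILES; fill each atom to its normal valence:
  6 × O: no H
  5 × C: 1 H each → 5
  4 × C: no H
  4 × O: 1 H each → 4
  3 × C: 2 H each → 6
  2 × C: 3 H each → 6
  2 × N: 1 H each → 2
  1 × N: no H
  Total hydrogens = 23.

23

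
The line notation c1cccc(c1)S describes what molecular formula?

Heavy atoms from the SMILES: 6 C, 1 S.
Implicit hydrogens by atom environment:
  5 × C (aromatic): 1 H each → 5
  1 × C (aromatic): no H
  1 × S: 1 H
  Total hydrogens = 6.
Molecular formula: C6H6S

C6H6S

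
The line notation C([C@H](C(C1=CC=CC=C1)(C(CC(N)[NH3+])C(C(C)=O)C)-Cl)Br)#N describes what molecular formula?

C16H22BrClN3O+

Heavy atoms from the SMILES: 1 Br, 16 C, 1 Cl, 3 N, 1 O.
Implicit hydrogens by atom environment:
  5 × C (aromatic): 1 H each → 5
  4 × C: 1 H each → 4
  3 × C: no H
  2 × C: 3 H each → 6
  1 × Br: no H
  1 × C: 2 H
  1 × C (aromatic): no H
  1 × Cl: no H
  1 × N (charge +1): 3 H
  1 × N: 2 H
  1 × N: no H
  1 × O: no H
  Total hydrogens = 22.
Net charge +1.
Molecular formula: C16H22BrClN3O+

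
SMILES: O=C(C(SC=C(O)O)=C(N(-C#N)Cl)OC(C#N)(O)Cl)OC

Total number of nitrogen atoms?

The symbol for nitrogen appears 3 times in the SMILES.

3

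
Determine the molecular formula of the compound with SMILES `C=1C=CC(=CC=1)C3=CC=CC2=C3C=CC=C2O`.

Heavy atoms from the SMILES: 16 C, 1 O.
Implicit hydrogens by atom environment:
  11 × C (aromatic): 1 H each → 11
  5 × C (aromatic): no H
  1 × O: 1 H
  Total hydrogens = 12.
Molecular formula: C16H12O

C16H12O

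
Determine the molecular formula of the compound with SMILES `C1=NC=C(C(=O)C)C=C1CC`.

C9H11NO

Heavy atoms from the SMILES: 9 C, 1 N, 1 O.
Implicit hydrogens by atom environment:
  3 × C (aromatic): 1 H each → 3
  2 × C: 3 H each → 6
  2 × C (aromatic): no H
  1 × C: 2 H
  1 × C: no H
  1 × N (aromatic): no H
  1 × O: no H
  Total hydrogens = 11.
Molecular formula: C9H11NO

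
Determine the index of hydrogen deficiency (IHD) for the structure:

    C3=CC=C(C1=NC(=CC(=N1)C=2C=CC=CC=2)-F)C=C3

Molecular formula from the SMILES: C16H11FN2.
DoU = (2C + 2 + N − H − X)/2 = (2·16 + 2 + 2 − 11 − 1)/2 = 24/2 = 12.
(Structurally: 3 ring(s) + 9 π bond(s) = 12.)

12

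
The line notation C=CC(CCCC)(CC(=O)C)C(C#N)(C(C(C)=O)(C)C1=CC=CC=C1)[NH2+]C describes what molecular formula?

C23H33N2O2+

Heavy atoms from the SMILES: 23 C, 2 N, 2 O.
Implicit hydrogens by atom environment:
  6 × C: no H
  5 × C: 3 H each → 15
  5 × C: 2 H each → 10
  5 × C (aromatic): 1 H each → 5
  2 × O: no H
  1 × C: 1 H
  1 × C (aromatic): no H
  1 × N (charge +1): 2 H
  1 × N: no H
  Total hydrogens = 33.
Net charge +1.
Molecular formula: C23H33N2O2+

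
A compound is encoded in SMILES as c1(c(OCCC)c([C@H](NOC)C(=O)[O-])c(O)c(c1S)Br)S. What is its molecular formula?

Heavy atoms from the SMILES: 1 Br, 12 C, 1 N, 5 O, 2 S.
Implicit hydrogens by atom environment:
  6 × C (aromatic): no H
  3 × O: no H
  2 × C: 3 H each → 6
  2 × C: 2 H each → 4
  2 × S: 1 H each → 2
  1 × Br: no H
  1 × C: 1 H
  1 × C: no H
  1 × N: 1 H
  1 × O: 1 H
  1 × O (charge -1): no H
  Total hydrogens = 15.
Net charge -1.
Molecular formula: C12H15BrNO5S2-

C12H15BrNO5S2-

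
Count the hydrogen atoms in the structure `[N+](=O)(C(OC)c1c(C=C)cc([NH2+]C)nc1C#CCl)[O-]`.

13

Hydrogens are implicit in SMILES; fill each atom to its normal valence:
  4 × C (aromatic): no H
  2 × C: 3 H each → 6
  2 × C: 1 H each → 2
  2 × C: no H
  2 × O: no H
  1 × C: 2 H
  1 × C (aromatic): 1 H
  1 × Cl: no H
  1 × N (charge +1): 2 H
  1 × N (aromatic): no H
  1 × N (charge +1): no H
  1 × O (charge -1): no H
  Total hydrogens = 13.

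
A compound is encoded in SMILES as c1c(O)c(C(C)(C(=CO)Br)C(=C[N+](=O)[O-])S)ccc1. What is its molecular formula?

C12H12BrNO4S

Heavy atoms from the SMILES: 1 Br, 12 C, 1 N, 4 O, 1 S.
Implicit hydrogens by atom environment:
  4 × C (aromatic): 1 H each → 4
  3 × C: no H
  2 × C: 1 H each → 2
  2 × C (aromatic): no H
  2 × O: 1 H each → 2
  1 × Br: no H
  1 × C: 3 H
  1 × N (charge +1): no H
  1 × O: no H
  1 × O (charge -1): no H
  1 × S: 1 H
  Total hydrogens = 12.
Molecular formula: C12H12BrNO4S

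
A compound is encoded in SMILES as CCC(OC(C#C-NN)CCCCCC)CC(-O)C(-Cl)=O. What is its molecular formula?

C15H27ClN2O3

Heavy atoms from the SMILES: 15 C, 1 Cl, 2 N, 3 O.
Implicit hydrogens by atom environment:
  7 × C: 2 H each → 14
  3 × C: 1 H each → 3
  3 × C: no H
  2 × C: 3 H each → 6
  2 × O: no H
  1 × Cl: no H
  1 × N: 2 H
  1 × N: 1 H
  1 × O: 1 H
  Total hydrogens = 27.
Molecular formula: C15H27ClN2O3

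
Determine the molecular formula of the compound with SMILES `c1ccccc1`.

Heavy atoms from the SMILES: 6 C.
Implicit hydrogens by atom environment:
  6 × C (aromatic): 1 H each → 6
  Total hydrogens = 6.
Molecular formula: C6H6

C6H6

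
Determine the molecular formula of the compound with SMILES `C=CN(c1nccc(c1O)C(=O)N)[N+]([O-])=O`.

C8H8N4O4

Heavy atoms from the SMILES: 8 C, 4 N, 4 O.
Implicit hydrogens by atom environment:
  3 × C (aromatic): no H
  2 × C (aromatic): 1 H each → 2
  2 × O: no H
  1 × C: 2 H
  1 × C: 1 H
  1 × C: no H
  1 × N: 2 H
  1 × N (aromatic): no H
  1 × N: no H
  1 × N (charge +1): no H
  1 × O: 1 H
  1 × O (charge -1): no H
  Total hydrogens = 8.
Molecular formula: C8H8N4O4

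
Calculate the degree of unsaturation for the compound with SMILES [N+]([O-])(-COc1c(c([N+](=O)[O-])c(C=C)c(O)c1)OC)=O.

7

Molecular formula from the SMILES: C10H10N2O7.
DoU = (2C + 2 + N − H − X)/2 = (2·10 + 2 + 2 − 10 − 0)/2 = 14/2 = 7.
(Structurally: 1 ring(s) + 6 π bond(s) = 7.)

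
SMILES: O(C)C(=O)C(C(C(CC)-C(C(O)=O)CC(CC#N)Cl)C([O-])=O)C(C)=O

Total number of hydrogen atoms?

21

Hydrogens are implicit in SMILES; fill each atom to its normal valence:
  5 × C: 1 H each → 5
  5 × C: no H
  5 × O: no H
  3 × C: 3 H each → 9
  3 × C: 2 H each → 6
  1 × Cl: no H
  1 × N: no H
  1 × O: 1 H
  1 × O (charge -1): no H
  Total hydrogens = 21.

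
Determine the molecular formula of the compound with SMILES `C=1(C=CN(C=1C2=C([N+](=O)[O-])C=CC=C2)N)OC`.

C11H11N3O3

Heavy atoms from the SMILES: 11 C, 3 N, 3 O.
Implicit hydrogens by atom environment:
  6 × C (aromatic): 1 H each → 6
  4 × C (aromatic): no H
  2 × O: no H
  1 × C: 3 H
  1 × N: 2 H
  1 × N (aromatic): no H
  1 × N (charge +1): no H
  1 × O (charge -1): no H
  Total hydrogens = 11.
Molecular formula: C11H11N3O3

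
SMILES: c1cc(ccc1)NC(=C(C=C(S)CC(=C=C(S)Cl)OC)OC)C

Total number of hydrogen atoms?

20

Hydrogens are implicit in SMILES; fill each atom to its normal valence:
  6 × C: no H
  5 × C (aromatic): 1 H each → 5
  3 × C: 3 H each → 9
  2 × O: no H
  2 × S: 1 H each → 2
  1 × C: 2 H
  1 × C: 1 H
  1 × C (aromatic): no H
  1 × Cl: no H
  1 × N: 1 H
  Total hydrogens = 20.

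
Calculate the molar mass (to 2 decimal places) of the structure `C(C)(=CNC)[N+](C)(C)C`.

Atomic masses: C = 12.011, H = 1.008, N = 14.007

129.23

Molecular formula: C7H17N2+.
M = 7×12.011 + 17×1.008 + 2×14.007 = 129.23 g/mol.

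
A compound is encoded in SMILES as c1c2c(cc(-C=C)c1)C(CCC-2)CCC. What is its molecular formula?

C15H20

Heavy atoms from the SMILES: 15 C.
Implicit hydrogens by atom environment:
  6 × C: 2 H each → 12
  3 × C (aromatic): 1 H each → 3
  3 × C (aromatic): no H
  2 × C: 1 H each → 2
  1 × C: 3 H
  Total hydrogens = 20.
Molecular formula: C15H20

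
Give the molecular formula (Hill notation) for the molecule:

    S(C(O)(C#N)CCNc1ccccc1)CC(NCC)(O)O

C14H21N3O3S

Heavy atoms from the SMILES: 14 C, 3 N, 3 O, 1 S.
Implicit hydrogens by atom environment:
  5 × C (aromatic): 1 H each → 5
  4 × C: 2 H each → 8
  3 × C: no H
  3 × O: 1 H each → 3
  2 × N: 1 H each → 2
  1 × C: 3 H
  1 × C (aromatic): no H
  1 × N: no H
  1 × S: no H
  Total hydrogens = 21.
Molecular formula: C14H21N3O3S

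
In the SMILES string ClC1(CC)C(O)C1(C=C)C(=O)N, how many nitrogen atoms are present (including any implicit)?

1

The symbol for nitrogen appears 1 time in the SMILES.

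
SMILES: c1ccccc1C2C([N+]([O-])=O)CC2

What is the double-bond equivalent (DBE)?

Molecular formula from the SMILES: C10H11NO2.
DoU = (2C + 2 + N − H − X)/2 = (2·10 + 2 + 1 − 11 − 0)/2 = 12/2 = 6.
(Structurally: 2 ring(s) + 4 π bond(s) = 6.)

6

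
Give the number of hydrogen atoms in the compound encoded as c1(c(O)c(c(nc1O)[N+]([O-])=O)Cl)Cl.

2

Hydrogens are implicit in SMILES; fill each atom to its normal valence:
  5 × C (aromatic): no H
  2 × Cl: no H
  2 × O: 1 H each → 2
  1 × N (aromatic): no H
  1 × N (charge +1): no H
  1 × O: no H
  1 × O (charge -1): no H
  Total hydrogens = 2.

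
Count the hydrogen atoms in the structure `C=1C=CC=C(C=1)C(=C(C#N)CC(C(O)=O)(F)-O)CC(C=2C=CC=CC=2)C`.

20

Hydrogens are implicit in SMILES; fill each atom to its normal valence:
  10 × C (aromatic): 1 H each → 10
  5 × C: no H
  2 × C: 2 H each → 4
  2 × C (aromatic): no H
  2 × O: 1 H each → 2
  1 × C: 3 H
  1 × C: 1 H
  1 × F: no H
  1 × N: no H
  1 × O: no H
  Total hydrogens = 20.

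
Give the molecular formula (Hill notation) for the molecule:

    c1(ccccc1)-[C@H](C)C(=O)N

C9H11NO

Heavy atoms from the SMILES: 9 C, 1 N, 1 O.
Implicit hydrogens by atom environment:
  5 × C (aromatic): 1 H each → 5
  1 × C: 3 H
  1 × C: 1 H
  1 × C (aromatic): no H
  1 × C: no H
  1 × N: 2 H
  1 × O: no H
  Total hydrogens = 11.
Molecular formula: C9H11NO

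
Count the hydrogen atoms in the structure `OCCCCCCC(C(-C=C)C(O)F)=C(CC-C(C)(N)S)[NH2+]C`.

34

Hydrogens are implicit in SMILES; fill each atom to its normal valence:
  9 × C: 2 H each → 18
  3 × C: 1 H each → 3
  3 × C: no H
  2 × C: 3 H each → 6
  2 × O: 1 H each → 2
  1 × F: no H
  1 × N (charge +1): 2 H
  1 × N: 2 H
  1 × S: 1 H
  Total hydrogens = 34.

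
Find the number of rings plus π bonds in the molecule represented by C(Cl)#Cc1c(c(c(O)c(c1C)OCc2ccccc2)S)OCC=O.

11

Molecular formula from the SMILES: C18H15ClO4S.
DoU = (2C + 2 + N − H − X)/2 = (2·18 + 2 + 0 − 15 − 1)/2 = 22/2 = 11.
(Structurally: 2 ring(s) + 9 π bond(s) = 11.)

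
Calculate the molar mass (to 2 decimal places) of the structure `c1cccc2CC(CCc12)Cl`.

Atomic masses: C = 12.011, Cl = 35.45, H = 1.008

166.65

Molecular formula: C10H11Cl.
M = 10×12.011 + 1×35.45 + 11×1.008 = 166.65 g/mol.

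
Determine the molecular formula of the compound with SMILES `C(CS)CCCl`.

C4H9ClS

Heavy atoms from the SMILES: 4 C, 1 Cl, 1 S.
Implicit hydrogens by atom environment:
  4 × C: 2 H each → 8
  1 × Cl: no H
  1 × S: 1 H
  Total hydrogens = 9.
Molecular formula: C4H9ClS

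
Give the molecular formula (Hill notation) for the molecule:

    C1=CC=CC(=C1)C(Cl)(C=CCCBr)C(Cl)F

C12H12BrCl2F

Heavy atoms from the SMILES: 1 Br, 12 C, 2 Cl, 1 F.
Implicit hydrogens by atom environment:
  5 × C (aromatic): 1 H each → 5
  3 × C: 1 H each → 3
  2 × C: 2 H each → 4
  2 × Cl: no H
  1 × Br: no H
  1 × C: no H
  1 × C (aromatic): no H
  1 × F: no H
  Total hydrogens = 12.
Molecular formula: C12H12BrCl2F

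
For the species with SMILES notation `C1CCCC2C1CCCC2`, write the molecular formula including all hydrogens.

C10H18

Heavy atoms from the SMILES: 10 C.
Implicit hydrogens by atom environment:
  8 × C: 2 H each → 16
  2 × C: 1 H each → 2
  Total hydrogens = 18.
Molecular formula: C10H18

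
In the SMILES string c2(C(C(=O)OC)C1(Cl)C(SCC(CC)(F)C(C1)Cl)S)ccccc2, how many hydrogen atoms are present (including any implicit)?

Hydrogens are implicit in SMILES; fill each atom to its normal valence:
  5 × C (aromatic): 1 H each → 5
  3 × C: 2 H each → 6
  3 × C: 1 H each → 3
  3 × C: no H
  2 × C: 3 H each → 6
  2 × Cl: no H
  2 × O: no H
  1 × C (aromatic): no H
  1 × F: no H
  1 × S: 1 H
  1 × S: no H
  Total hydrogens = 21.

21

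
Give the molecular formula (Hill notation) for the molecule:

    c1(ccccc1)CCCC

C10H14

Heavy atoms from the SMILES: 10 C.
Implicit hydrogens by atom environment:
  5 × C (aromatic): 1 H each → 5
  3 × C: 2 H each → 6
  1 × C: 3 H
  1 × C (aromatic): no H
  Total hydrogens = 14.
Molecular formula: C10H14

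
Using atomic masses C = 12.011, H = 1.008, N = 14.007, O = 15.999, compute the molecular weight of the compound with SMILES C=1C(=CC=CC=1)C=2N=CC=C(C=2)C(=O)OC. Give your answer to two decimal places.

213.24

Molecular formula: C13H11NO2.
M = 13×12.011 + 11×1.008 + 1×14.007 + 2×15.999 = 213.24 g/mol.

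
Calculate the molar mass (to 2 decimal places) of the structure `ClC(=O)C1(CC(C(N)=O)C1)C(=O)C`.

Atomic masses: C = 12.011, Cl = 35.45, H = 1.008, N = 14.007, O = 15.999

203.62

Molecular formula: C8H10ClNO3.
M = 8×12.011 + 1×35.45 + 10×1.008 + 1×14.007 + 3×15.999 = 203.62 g/mol.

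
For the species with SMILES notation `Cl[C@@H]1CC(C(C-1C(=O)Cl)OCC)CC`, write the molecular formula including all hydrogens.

Heavy atoms from the SMILES: 10 C, 2 Cl, 2 O.
Implicit hydrogens by atom environment:
  4 × C: 1 H each → 4
  3 × C: 2 H each → 6
  2 × C: 3 H each → 6
  2 × Cl: no H
  2 × O: no H
  1 × C: no H
  Total hydrogens = 16.
Molecular formula: C10H16Cl2O2

C10H16Cl2O2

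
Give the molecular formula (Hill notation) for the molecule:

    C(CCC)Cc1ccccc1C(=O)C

C13H18O

Heavy atoms from the SMILES: 13 C, 1 O.
Implicit hydrogens by atom environment:
  4 × C: 2 H each → 8
  4 × C (aromatic): 1 H each → 4
  2 × C: 3 H each → 6
  2 × C (aromatic): no H
  1 × C: no H
  1 × O: no H
  Total hydrogens = 18.
Molecular formula: C13H18O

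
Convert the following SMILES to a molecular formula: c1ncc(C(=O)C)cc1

Heavy atoms from the SMILES: 7 C, 1 N, 1 O.
Implicit hydrogens by atom environment:
  4 × C (aromatic): 1 H each → 4
  1 × C: 3 H
  1 × C (aromatic): no H
  1 × C: no H
  1 × N (aromatic): no H
  1 × O: no H
  Total hydrogens = 7.
Molecular formula: C7H7NO

C7H7NO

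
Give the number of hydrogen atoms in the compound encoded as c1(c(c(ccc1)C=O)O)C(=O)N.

7

Hydrogens are implicit in SMILES; fill each atom to its normal valence:
  3 × C (aromatic): 1 H each → 3
  3 × C (aromatic): no H
  2 × O: no H
  1 × C: 1 H
  1 × C: no H
  1 × N: 2 H
  1 × O: 1 H
  Total hydrogens = 7.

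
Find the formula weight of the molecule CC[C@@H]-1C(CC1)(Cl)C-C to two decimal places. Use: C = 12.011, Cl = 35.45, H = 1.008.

Molecular formula: C8H15Cl.
M = 8×12.011 + 1×35.45 + 15×1.008 = 146.66 g/mol.

146.66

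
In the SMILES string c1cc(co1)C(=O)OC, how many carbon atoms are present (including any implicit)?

The symbol for carbon appears 6 times in the SMILES. Lowercase c denotes aromatic carbon and counts toward C.

6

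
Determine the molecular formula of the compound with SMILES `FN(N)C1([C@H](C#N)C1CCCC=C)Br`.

C9H13BrFN3

Heavy atoms from the SMILES: 1 Br, 9 C, 1 F, 3 N.
Implicit hydrogens by atom environment:
  4 × C: 2 H each → 8
  3 × C: 1 H each → 3
  2 × C: no H
  2 × N: no H
  1 × Br: no H
  1 × F: no H
  1 × N: 2 H
  Total hydrogens = 13.
Molecular formula: C9H13BrFN3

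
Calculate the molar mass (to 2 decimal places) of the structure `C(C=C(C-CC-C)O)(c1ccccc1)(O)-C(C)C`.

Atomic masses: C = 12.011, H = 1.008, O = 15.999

Molecular formula: C16H24O2.
M = 16×12.011 + 24×1.008 + 2×15.999 = 248.37 g/mol.

248.37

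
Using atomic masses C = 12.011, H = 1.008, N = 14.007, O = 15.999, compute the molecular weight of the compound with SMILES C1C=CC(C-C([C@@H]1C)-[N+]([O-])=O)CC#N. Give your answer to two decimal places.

Molecular formula: C10H14N2O2.
M = 10×12.011 + 14×1.008 + 2×14.007 + 2×15.999 = 194.23 g/mol.

194.23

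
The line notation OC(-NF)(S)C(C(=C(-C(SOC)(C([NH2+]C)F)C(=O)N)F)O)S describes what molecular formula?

C9H17F3N3O4S3+

Heavy atoms from the SMILES: 9 C, 3 F, 3 N, 4 O, 3 S.
Implicit hydrogens by atom environment:
  5 × C: no H
  3 × F: no H
  2 × C: 3 H each → 6
  2 × C: 1 H each → 2
  2 × O: 1 H each → 2
  2 × O: no H
  2 × S: 1 H each → 2
  1 × N: 2 H
  1 × N (charge +1): 2 H
  1 × N: 1 H
  1 × S: no H
  Total hydrogens = 17.
Net charge +1.
Molecular formula: C9H17F3N3O4S3+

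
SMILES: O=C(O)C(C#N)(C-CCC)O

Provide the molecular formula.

Heavy atoms from the SMILES: 7 C, 1 N, 3 O.
Implicit hydrogens by atom environment:
  3 × C: 2 H each → 6
  3 × C: no H
  2 × O: 1 H each → 2
  1 × C: 3 H
  1 × N: no H
  1 × O: no H
  Total hydrogens = 11.
Molecular formula: C7H11NO3

C7H11NO3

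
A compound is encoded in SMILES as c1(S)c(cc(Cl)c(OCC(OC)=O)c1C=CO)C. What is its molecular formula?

Heavy atoms from the SMILES: 12 C, 1 Cl, 4 O, 1 S.
Implicit hydrogens by atom environment:
  5 × C (aromatic): no H
  3 × O: no H
  2 × C: 3 H each → 6
  2 × C: 1 H each → 2
  1 × C: 2 H
  1 × C (aromatic): 1 H
  1 × C: no H
  1 × Cl: no H
  1 × O: 1 H
  1 × S: 1 H
  Total hydrogens = 13.
Molecular formula: C12H13ClO4S

C12H13ClO4S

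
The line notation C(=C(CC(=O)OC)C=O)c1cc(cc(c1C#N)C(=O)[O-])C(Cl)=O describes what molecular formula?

Heavy atoms from the SMILES: 15 C, 1 Cl, 1 N, 6 O.
Implicit hydrogens by atom environment:
  5 × C: no H
  5 × O: no H
  4 × C (aromatic): no H
  2 × C (aromatic): 1 H each → 2
  2 × C: 1 H each → 2
  1 × C: 3 H
  1 × C: 2 H
  1 × Cl: no H
  1 × N: no H
  1 × O (charge -1): no H
  Total hydrogens = 9.
Net charge -1.
Molecular formula: C15H9ClNO6-

C15H9ClNO6-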